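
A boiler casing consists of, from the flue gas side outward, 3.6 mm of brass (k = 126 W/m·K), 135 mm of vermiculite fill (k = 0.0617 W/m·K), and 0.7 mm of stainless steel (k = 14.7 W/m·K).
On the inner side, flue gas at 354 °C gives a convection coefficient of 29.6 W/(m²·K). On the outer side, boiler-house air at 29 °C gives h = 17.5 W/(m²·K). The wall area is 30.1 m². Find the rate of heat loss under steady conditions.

Using the resistance-network approach (series):
R_inner film = 1/(h_i·A) = 1/(29.6×30.1) = 0.001122 K/W
R_brass = L/(kA) = 0.0036/(126×30.1) = 9.492×10^-7 K/W
R_vermiculite fill = L/(kA) = 0.135/(0.0617×30.1) = 0.07269 K/W
R_stainless steel = L/(kA) = 0.0007/(14.7×30.1) = 1.582×10^-6 K/W
R_outer film = 1/(h_o·A) = 1/(17.5×30.1) = 0.001898 K/W
R_total = 0.07571 K/W
Q = ΔT / R_total = 325 / 0.07571

Q ≈ 4290 W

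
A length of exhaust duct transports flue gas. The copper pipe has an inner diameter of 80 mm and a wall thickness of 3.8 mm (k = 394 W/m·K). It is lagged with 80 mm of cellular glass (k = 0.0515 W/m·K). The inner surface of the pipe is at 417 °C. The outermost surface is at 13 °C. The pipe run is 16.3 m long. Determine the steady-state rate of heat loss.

Q ≈ 2050 W

For a radial system each layer contributes R = ln(r_out/r_in)/(2πkL); films add R = 1/(hA).
R_copper pipe wall = ln(43.8/40)/(2π×394×16.3) = 2.249×10^-6 K/W
R_cellular glass = ln(123.8/43.8)/(2π×0.0515×16.3) = 0.197 K/W
R_total = 0.197 K/W
Q = ΔT/R_total = 404/0.197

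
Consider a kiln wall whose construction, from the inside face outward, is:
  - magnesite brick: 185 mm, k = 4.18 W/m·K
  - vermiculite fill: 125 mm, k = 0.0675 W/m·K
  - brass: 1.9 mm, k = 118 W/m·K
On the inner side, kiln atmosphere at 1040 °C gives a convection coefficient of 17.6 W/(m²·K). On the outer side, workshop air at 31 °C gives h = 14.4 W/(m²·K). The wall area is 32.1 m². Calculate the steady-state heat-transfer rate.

Series thermal resistances:
R_inner film = 1/(h_i·A) = 1/(17.6×32.1) = 0.00177 K/W
R_magnesite brick = L/(kA) = 0.185/(4.18×32.1) = 0.001379 K/W
R_vermiculite fill = L/(kA) = 0.125/(0.0675×32.1) = 0.05769 K/W
R_brass = L/(kA) = 0.0019/(118×32.1) = 5.016×10^-7 K/W
R_outer film = 1/(h_o·A) = 1/(14.4×32.1) = 0.002163 K/W
R_total = 0.063 K/W
Q = ΔT / R_total = 1009 / 0.063

Q ≈ 16000 W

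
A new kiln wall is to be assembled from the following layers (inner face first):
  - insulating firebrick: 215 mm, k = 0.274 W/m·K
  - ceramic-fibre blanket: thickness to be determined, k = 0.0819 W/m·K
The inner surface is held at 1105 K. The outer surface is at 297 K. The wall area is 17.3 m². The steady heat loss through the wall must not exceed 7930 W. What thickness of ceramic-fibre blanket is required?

Treating each layer as a thermal resistance in series:
R_insulating firebrick = L/(kA) = 0.215/(0.274×17.3) = 0.04536 K/W
Sum of the known resistances R_other = 0.04536 K/W
Required total resistance R_tot = ΔT/Q_allow = 808/7930 = 0.1019 K/W
R_ceramic-fibre blanket = R_tot − R_other = 0.05653 K/W
L = R·k·A = 0.05653×0.0819×17.3

L ≈ 80.1 mm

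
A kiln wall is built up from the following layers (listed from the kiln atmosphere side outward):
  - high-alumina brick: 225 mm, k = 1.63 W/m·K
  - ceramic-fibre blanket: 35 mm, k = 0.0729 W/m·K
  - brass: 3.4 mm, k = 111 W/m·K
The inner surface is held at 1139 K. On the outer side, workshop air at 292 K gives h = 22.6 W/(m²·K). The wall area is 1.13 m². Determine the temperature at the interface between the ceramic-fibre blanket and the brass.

Series thermal resistances:
R_high-alumina brick = L/(kA) = 0.225/(1.63×1.13) = 0.1222 K/W
R_ceramic-fibre blanket = L/(kA) = 0.035/(0.0729×1.13) = 0.4249 K/W
R_brass = L/(kA) = 0.0034/(111×1.13) = 2.711×10^-5 K/W
R_outer film = 1/(h_o·A) = 1/(22.6×1.13) = 0.03916 K/W
R_total = 0.5862 K/W;  Q = ΔT/R_total = 847/0.5862 = 1445 W
T_interface = T_inner − Q·ΣR(inner→interface) = 1139 − 1440×0.547

T ≈ 349 K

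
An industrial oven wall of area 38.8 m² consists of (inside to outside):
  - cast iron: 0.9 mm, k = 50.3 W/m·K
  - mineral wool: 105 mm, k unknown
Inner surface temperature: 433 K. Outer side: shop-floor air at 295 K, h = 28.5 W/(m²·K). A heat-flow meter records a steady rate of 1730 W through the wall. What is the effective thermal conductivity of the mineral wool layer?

Series thermal resistances:
R_cast iron = L/(kA) = 0.0009/(50.3×38.8) = 4.612×10^-7 K/W
R_outer film = 1/(h_o·A) = 1/(28.5×38.8) = 9.043×10^-4 K/W
Sum of known resistances R_other = 9.048×10^-4 K/W
Total R = ΔT/Q = 138/1730 = 0.07977 K/W
R_mineral wool = R_total − R_other = 0.07886 K/W
k = L/(R·A) = 0.105/(0.07886×38.8)

k ≈ 0.0343 W/(m·K)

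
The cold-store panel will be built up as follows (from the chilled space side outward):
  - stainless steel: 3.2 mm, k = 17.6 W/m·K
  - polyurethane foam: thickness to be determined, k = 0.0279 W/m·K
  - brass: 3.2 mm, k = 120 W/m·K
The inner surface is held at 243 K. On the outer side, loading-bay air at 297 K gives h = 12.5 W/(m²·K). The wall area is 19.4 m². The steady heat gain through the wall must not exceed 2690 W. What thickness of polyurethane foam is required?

L ≈ 8.63 mm

Using the resistance-network approach (series):
R_stainless steel = L/(kA) = 0.0032/(17.6×19.4) = 9.372×10^-6 K/W
R_brass = L/(kA) = 0.0032/(120×19.4) = 1.375×10^-6 K/W
R_outer film = 1/(h_o·A) = 1/(12.5×19.4) = 0.004124 K/W
Sum of the known resistances R_other = 0.004134 K/W
Required total resistance R_tot = ΔT/Q_allow = 54/2690 = 0.02007 K/W
R_polyurethane foam = R_tot − R_other = 0.01594 K/W
L = R·k·A = 0.01594×0.0279×19.4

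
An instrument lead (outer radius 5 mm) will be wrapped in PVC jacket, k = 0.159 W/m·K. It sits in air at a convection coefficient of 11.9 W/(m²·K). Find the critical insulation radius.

For a cylinder r_cr = k/h = 0.159/11.9
r_cr = 13.4 mm; since the bare radius (5 mm) is below r_cr, adding a thin layer of insulation will *increase* heat loss.

r_cr ≈ 13.4 mm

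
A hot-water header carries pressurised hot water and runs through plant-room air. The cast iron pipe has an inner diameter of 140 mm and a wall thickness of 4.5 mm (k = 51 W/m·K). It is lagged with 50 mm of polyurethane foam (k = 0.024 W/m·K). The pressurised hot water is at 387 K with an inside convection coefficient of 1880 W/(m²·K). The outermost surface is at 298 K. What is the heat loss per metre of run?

Radial resistances (cylindrical: R_cond = ln(r_o/r_i)/(2πkL), R_conv = 1/(h·2πrL)):
R_inner film = 1/(h_i·2πr₁L) = 1/(1880×2π×0.07×1) = 0.001209 K/W
R_cast iron pipe wall = ln(74.5/70)/(2π×51×1) = 1.944×10^-4 K/W
R_polyurethane foam = ln(124.5/74.5)/(2π×0.024×1) = 3.405 K/W
R_total = 3.407 K/W
Q = ΔT/R_total = 89/3.407

q′ ≈ 26.1 W/m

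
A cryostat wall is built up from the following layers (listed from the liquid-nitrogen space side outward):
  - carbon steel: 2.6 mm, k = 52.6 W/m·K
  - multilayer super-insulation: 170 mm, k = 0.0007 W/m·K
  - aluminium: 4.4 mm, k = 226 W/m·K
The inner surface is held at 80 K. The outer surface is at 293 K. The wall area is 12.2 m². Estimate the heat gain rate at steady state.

Model the wall as resistances in series:
R_carbon steel = L/(kA) = 0.0026/(52.6×12.2) = 4.052×10^-6 K/W
R_multilayer super-insulation = L/(kA) = 0.17/(0.0007×12.2) = 19.91 K/W
R_aluminium = L/(kA) = 0.0044/(226×12.2) = 1.596×10^-6 K/W
R_total = 19.91 K/W
Q = ΔT / R_total = 213 / 19.91

Q ≈ 10.7 W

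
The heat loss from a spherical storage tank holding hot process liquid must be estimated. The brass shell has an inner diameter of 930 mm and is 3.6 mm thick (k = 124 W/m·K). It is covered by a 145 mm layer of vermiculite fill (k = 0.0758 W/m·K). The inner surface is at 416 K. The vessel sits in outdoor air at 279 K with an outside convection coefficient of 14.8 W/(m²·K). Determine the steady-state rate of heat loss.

Each spherical layer contributes R = (1/r_i − 1/r_o)/(4πk):
R_brass shell = (1/0.465 − 1/0.4686)/(4π×124) = 1.06×10^-5 K/W
R_vermiculite fill = (1/0.4686 − 1/0.6136)/(4π×0.0758) = 0.5294 K/W
R_outer film = 1/(h·4πr_o²) = 1/(14.8×4π×0.6136²) = 0.01428 K/W
R_total = 0.5437 K/W
Q = ΔT/R_total = 137/0.5437

Q ≈ 252 W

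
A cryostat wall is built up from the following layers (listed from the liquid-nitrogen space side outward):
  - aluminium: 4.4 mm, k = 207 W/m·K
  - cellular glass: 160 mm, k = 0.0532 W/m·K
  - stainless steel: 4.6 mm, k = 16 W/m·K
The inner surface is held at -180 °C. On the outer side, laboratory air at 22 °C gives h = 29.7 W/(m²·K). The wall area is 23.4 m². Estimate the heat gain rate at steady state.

Model the wall as resistances in series:
R_aluminium = L/(kA) = 0.0044/(207×23.4) = 9.084×10^-7 K/W
R_cellular glass = L/(kA) = 0.16/(0.0532×23.4) = 0.1285 K/W
R_stainless steel = L/(kA) = 0.0046/(16×23.4) = 1.229×10^-5 K/W
R_outer film = 1/(h_o·A) = 1/(29.7×23.4) = 0.001439 K/W
R_total = 0.13 K/W
Q = ΔT / R_total = 202 / 0.13

Q ≈ 1550 W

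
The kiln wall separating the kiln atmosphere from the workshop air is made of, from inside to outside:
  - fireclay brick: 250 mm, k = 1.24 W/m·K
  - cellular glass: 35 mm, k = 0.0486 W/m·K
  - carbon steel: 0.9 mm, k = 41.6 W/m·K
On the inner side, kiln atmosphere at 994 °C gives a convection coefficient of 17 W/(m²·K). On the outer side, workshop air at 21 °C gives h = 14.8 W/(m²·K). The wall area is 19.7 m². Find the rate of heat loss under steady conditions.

Q ≈ 18300 W

Series thermal resistances:
R_inner film = 1/(h_i·A) = 1/(17×19.7) = 0.002986 K/W
R_fireclay brick = L/(kA) = 0.25/(1.24×19.7) = 0.01023 K/W
R_cellular glass = L/(kA) = 0.035/(0.0486×19.7) = 0.03656 K/W
R_carbon steel = L/(kA) = 0.0009/(41.6×19.7) = 1.098×10^-6 K/W
R_outer film = 1/(h_o·A) = 1/(14.8×19.7) = 0.00343 K/W
R_total = 0.05321 K/W
Q = ΔT / R_total = 973 / 0.05321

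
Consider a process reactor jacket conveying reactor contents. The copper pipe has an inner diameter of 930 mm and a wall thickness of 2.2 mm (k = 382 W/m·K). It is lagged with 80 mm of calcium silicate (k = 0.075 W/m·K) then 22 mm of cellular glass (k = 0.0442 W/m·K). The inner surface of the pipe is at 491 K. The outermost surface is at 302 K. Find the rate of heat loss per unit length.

Radial resistances (cylindrical: R_cond = ln(r_o/r_i)/(2πkL), R_conv = 1/(h·2πrL)):
R_copper pipe wall = ln(467.2/465)/(2π×382×1) = 1.967×10^-6 K/W
R_calcium silicate = ln(547.2/467.2)/(2π×0.075×1) = 0.3354 K/W
R_cellular glass = ln(569.2/547.2)/(2π×0.0442×1) = 0.1419 K/W
R_total = 0.4773 K/W
Q = ΔT/R_total = 189/0.4773

q′ ≈ 396 W/m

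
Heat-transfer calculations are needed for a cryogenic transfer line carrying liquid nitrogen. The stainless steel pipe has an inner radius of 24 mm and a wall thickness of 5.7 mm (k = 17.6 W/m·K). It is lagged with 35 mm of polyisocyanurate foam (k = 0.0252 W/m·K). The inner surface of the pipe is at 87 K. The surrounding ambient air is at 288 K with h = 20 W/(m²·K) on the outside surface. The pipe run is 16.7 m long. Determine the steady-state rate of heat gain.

For a radial system each layer contributes R = ln(r_out/r_in)/(2πkL); films add R = 1/(hA).
R_stainless steel pipe wall = ln(29.7/24)/(2π×17.6×16.7) = 1.154×10^-4 K/W
R_polyisocyanurate foam = ln(64.7/29.7)/(2π×0.0252×16.7) = 0.2945 K/W
R_outer film = 1/(h_o·2πr_oL) = 1/(20×2π×0.0647×16.7) = 0.007365 K/W
R_total = 0.3019 K/W
Q = ΔT/R_total = 201/0.3019

Q ≈ 666 W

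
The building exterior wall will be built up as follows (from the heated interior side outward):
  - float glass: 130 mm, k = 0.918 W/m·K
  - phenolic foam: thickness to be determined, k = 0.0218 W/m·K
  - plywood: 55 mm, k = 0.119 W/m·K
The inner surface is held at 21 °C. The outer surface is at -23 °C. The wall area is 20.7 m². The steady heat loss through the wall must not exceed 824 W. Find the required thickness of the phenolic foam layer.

Treating each layer as a thermal resistance in series:
R_float glass = L/(kA) = 0.13/(0.918×20.7) = 0.006841 K/W
R_plywood = L/(kA) = 0.055/(0.119×20.7) = 0.02233 K/W
Sum of the known resistances R_other = 0.02917 K/W
Required total resistance R_tot = ΔT/Q_allow = 44/824 = 0.0534 K/W
R_phenolic foam = R_tot − R_other = 0.02423 K/W
L = R·k·A = 0.02423×0.0218×20.7

L ≈ 10.9 mm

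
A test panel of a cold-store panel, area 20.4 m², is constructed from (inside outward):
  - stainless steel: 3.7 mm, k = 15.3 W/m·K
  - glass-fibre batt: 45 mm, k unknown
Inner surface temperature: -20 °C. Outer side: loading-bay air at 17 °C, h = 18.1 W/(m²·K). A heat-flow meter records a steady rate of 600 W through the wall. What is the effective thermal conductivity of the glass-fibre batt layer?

Series thermal resistances:
R_stainless steel = L/(kA) = 0.0037/(15.3×20.4) = 1.185×10^-5 K/W
R_outer film = 1/(h_o·A) = 1/(18.1×20.4) = 0.002708 K/W
Sum of known resistances R_other = 0.00272 K/W
Total R = ΔT/Q = 37/600 = 0.06167 K/W
R_glass-fibre batt = R_total − R_other = 0.05895 K/W
k = L/(R·A) = 0.045/(0.05895×20.4)

k ≈ 0.0374 W/(m·K)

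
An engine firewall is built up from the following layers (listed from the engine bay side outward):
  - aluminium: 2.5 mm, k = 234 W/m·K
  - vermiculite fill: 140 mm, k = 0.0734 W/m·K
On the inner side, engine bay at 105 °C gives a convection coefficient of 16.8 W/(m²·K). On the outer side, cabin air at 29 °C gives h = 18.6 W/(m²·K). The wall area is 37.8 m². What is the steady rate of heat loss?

Q ≈ 1420 W

Thermal resistances in series:
R_inner film = 1/(h_i·A) = 1/(16.8×37.8) = 0.001575 K/W
R_aluminium = L/(kA) = 0.0025/(234×37.8) = 2.826×10^-7 K/W
R_vermiculite fill = L/(kA) = 0.14/(0.0734×37.8) = 0.05046 K/W
R_outer film = 1/(h_o·A) = 1/(18.6×37.8) = 0.001422 K/W
R_total = 0.05346 K/W
Q = ΔT / R_total = 76 / 0.05346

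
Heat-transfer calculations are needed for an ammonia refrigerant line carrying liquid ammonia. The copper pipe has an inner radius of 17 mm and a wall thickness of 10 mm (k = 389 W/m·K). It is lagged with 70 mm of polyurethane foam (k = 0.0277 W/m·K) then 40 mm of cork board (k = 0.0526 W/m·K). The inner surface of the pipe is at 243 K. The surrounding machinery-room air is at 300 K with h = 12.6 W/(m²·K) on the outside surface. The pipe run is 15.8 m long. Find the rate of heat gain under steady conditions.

For a radial system each layer contributes R = ln(r_out/r_in)/(2πkL); films add R = 1/(hA).
R_copper pipe wall = ln(27/17)/(2π×389×15.8) = 1.198×10^-5 K/W
R_polyurethane foam = ln(97/27)/(2π×0.0277×15.8) = 0.4651 K/W
R_cork board = ln(137/97)/(2π×0.0526×15.8) = 0.06612 K/W
R_outer film = 1/(h_o·2πr_oL) = 1/(12.6×2π×0.137×15.8) = 0.005835 K/W
R_total = 0.537 K/W
Q = ΔT/R_total = 57/0.537

Q ≈ 106 W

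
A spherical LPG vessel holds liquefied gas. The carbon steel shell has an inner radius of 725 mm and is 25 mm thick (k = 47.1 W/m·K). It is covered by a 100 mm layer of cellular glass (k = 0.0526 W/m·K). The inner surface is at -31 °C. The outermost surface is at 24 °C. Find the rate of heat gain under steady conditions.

Q ≈ 232 W

Radial (spherical) resistances in series:
R_carbon steel shell = (1/0.725 − 1/0.75)/(4π×47.1) = 7.768×10^-5 K/W
R_cellular glass = (1/0.75 − 1/0.85)/(4π×0.0526) = 0.2373 K/W
R_total = 0.2374 K/W
Q = ΔT/R_total = 55/0.2374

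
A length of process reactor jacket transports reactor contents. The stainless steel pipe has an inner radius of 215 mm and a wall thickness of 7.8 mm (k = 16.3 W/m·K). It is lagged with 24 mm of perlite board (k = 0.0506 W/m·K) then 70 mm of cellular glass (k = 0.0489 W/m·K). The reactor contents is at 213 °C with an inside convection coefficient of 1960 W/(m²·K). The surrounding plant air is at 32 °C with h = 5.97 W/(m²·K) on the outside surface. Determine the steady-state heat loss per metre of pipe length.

q′ ≈ 148 W/m

Treating each annulus and film as a series resistance:
R_inner film = 1/(h_i·2πr₁L) = 1/(1960×2π×0.215×1) = 3.777×10^-4 K/W
R_stainless steel pipe wall = ln(222.8/215)/(2π×16.3×1) = 3.48×10^-4 K/W
R_perlite board = ln(246.8/222.8)/(2π×0.0506×1) = 0.3218 K/W
R_cellular glass = ln(316.8/246.8)/(2π×0.0489×1) = 0.8127 K/W
R_outer film = 1/(h_o·2πr_oL) = 1/(5.97×2π×0.3168×1) = 0.08415 K/W
R_total = 1.219 K/W
Q = ΔT/R_total = 181/1.219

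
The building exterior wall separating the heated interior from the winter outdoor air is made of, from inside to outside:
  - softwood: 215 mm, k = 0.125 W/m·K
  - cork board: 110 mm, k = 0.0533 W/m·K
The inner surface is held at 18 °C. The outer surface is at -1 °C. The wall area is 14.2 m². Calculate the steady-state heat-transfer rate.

Using the resistance-network approach (series):
R_softwood = L/(kA) = 0.215/(0.125×14.2) = 0.1211 K/W
R_cork board = L/(kA) = 0.11/(0.0533×14.2) = 0.1453 K/W
R_total = 0.2665 K/W
Q = ΔT / R_total = 19 / 0.2665

Q ≈ 71.3 W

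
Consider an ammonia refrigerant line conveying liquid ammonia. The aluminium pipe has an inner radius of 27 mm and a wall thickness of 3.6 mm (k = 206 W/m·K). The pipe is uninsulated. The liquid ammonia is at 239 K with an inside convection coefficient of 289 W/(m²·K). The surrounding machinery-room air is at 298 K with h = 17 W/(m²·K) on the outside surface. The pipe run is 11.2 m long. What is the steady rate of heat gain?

Cylindrical conduction, so R = ln(r₂/r₁)/(2πkL) per layer, in series:
R_inner film = 1/(h_i·2πr₁L) = 1/(289×2π×0.027×11.2) = 0.001821 K/W
R_aluminium pipe wall = ln(30.6/27)/(2π×206×11.2) = 8.634×10^-6 K/W
R_outer film = 1/(h_o·2πr_oL) = 1/(17×2π×0.0306×11.2) = 0.02732 K/W
R_total = 0.02915 K/W
Q = ΔT/R_total = 59/0.02915

Q ≈ 2020 W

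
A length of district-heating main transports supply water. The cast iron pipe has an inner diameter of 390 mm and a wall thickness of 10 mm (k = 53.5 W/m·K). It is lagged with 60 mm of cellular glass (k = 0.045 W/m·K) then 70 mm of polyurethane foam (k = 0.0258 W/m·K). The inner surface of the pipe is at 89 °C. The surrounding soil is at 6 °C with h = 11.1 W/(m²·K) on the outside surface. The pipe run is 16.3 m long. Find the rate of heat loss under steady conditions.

Per-layer cylindrical resistances, series-summed:
R_cast iron pipe wall = ln(205/195)/(2π×53.5×16.3) = 9.127×10^-6 K/W
R_cellular glass = ln(265/205)/(2π×0.045×16.3) = 0.0557 K/W
R_polyurethane foam = ln(335/265)/(2π×0.0258×16.3) = 0.08871 K/W
R_outer film = 1/(h_o·2πr_oL) = 1/(11.1×2π×0.335×16.3) = 0.002626 K/W
R_total = 0.147 K/W
Q = ΔT/R_total = 83/0.147

Q ≈ 564 W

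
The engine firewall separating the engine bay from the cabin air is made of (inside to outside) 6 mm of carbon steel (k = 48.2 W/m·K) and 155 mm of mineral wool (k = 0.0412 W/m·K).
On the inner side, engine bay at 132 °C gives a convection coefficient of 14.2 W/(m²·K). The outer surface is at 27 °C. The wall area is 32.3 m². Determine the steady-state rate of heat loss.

Thermal resistances in series:
R_inner film = 1/(h_i·A) = 1/(14.2×32.3) = 0.00218 K/W
R_carbon steel = L/(kA) = 0.006/(48.2×32.3) = 3.854×10^-6 K/W
R_mineral wool = L/(kA) = 0.155/(0.0412×32.3) = 0.1165 K/W
R_total = 0.1187 K/W
Q = ΔT / R_total = 105 / 0.1187

Q ≈ 885 W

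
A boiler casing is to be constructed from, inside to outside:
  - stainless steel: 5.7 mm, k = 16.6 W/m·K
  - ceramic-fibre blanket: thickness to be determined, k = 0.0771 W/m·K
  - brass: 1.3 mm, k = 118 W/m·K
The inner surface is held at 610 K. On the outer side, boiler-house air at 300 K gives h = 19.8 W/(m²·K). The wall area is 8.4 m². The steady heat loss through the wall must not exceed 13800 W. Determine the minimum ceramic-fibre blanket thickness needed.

L ≈ 10.6 mm

Series thermal resistances:
R_stainless steel = L/(kA) = 0.0057/(16.6×8.4) = 4.088×10^-5 K/W
R_brass = L/(kA) = 0.0013/(118×8.4) = 1.312×10^-6 K/W
R_outer film = 1/(h_o·A) = 1/(19.8×8.4) = 0.006013 K/W
Sum of the known resistances R_other = 0.006055 K/W
Required total resistance R_tot = ΔT/Q_allow = 310/13800 = 0.02246 K/W
R_ceramic-fibre blanket = R_tot − R_other = 0.01641 K/W
L = R·k·A = 0.01641×0.0771×8.4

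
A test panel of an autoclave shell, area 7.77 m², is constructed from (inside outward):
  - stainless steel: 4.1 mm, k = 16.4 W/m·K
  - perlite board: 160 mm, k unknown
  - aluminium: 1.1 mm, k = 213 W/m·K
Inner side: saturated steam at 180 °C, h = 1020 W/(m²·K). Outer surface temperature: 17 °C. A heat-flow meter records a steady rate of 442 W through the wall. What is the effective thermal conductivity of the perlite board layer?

k ≈ 0.0559 W/(m·K)

Treating each layer as a thermal resistance in series:
R_inner film = 1/(h_i·A) = 1/(1020×7.77) = 1.262×10^-4 K/W
R_stainless steel = L/(kA) = 0.0041/(16.4×7.77) = 3.218×10^-5 K/W
R_aluminium = L/(kA) = 0.0011/(213×7.77) = 6.646×10^-7 K/W
Sum of known resistances R_other = 1.59×10^-4 K/W
Total R = ΔT/Q = 163/442 = 0.3688 K/W
R_perlite board = R_total − R_other = 0.3686 K/W
k = L/(R·A) = 0.16/(0.3686×7.77)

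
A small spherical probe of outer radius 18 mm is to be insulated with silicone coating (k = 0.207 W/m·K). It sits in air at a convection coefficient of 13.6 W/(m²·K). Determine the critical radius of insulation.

For a sphere r_cr = 2k/h = 2×0.207/13.6
r_cr = 30.4 mm; since the bare radius (18 mm) is below r_cr, adding a thin layer of insulation will *increase* heat loss.

r_cr ≈ 30.4 mm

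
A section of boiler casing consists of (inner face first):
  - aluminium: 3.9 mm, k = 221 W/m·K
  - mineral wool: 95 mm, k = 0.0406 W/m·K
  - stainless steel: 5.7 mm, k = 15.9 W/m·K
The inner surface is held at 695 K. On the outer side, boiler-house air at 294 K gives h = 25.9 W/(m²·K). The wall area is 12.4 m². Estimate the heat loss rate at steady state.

Q ≈ 2090 W

Using the resistance-network approach (series):
R_aluminium = L/(kA) = 0.0039/(221×12.4) = 1.423×10^-6 K/W
R_mineral wool = L/(kA) = 0.095/(0.0406×12.4) = 0.1887 K/W
R_stainless steel = L/(kA) = 0.0057/(15.9×12.4) = 2.891×10^-5 K/W
R_outer film = 1/(h_o·A) = 1/(25.9×12.4) = 0.003114 K/W
R_total = 0.1918 K/W
Q = ΔT / R_total = 401 / 0.1918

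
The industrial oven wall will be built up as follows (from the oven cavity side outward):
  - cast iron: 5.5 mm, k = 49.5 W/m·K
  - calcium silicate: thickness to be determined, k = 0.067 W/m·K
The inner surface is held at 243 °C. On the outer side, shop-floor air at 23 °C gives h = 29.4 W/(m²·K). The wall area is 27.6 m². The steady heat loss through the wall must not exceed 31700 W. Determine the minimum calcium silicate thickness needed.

L ≈ 10.5 mm

Series thermal resistances:
R_cast iron = L/(kA) = 0.0055/(49.5×27.6) = 4.026×10^-6 K/W
R_outer film = 1/(h_o·A) = 1/(29.4×27.6) = 0.001232 K/W
Sum of the known resistances R_other = 0.001236 K/W
Required total resistance R_tot = ΔT/Q_allow = 220/31700 = 0.00694 K/W
R_calcium silicate = R_tot − R_other = 0.005704 K/W
L = R·k·A = 0.005704×0.067×27.6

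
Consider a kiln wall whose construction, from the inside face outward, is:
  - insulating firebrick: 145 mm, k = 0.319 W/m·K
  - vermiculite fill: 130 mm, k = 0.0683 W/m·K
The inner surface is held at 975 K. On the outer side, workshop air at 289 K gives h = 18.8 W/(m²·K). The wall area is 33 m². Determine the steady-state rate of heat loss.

Treating each layer as a thermal resistance in series:
R_insulating firebrick = L/(kA) = 0.145/(0.319×33) = 0.01377 K/W
R_vermiculite fill = L/(kA) = 0.13/(0.0683×33) = 0.05768 K/W
R_outer film = 1/(h_o·A) = 1/(18.8×33) = 0.001612 K/W
R_total = 0.07306 K/W
Q = ΔT / R_total = 686 / 0.07306

Q ≈ 9390 W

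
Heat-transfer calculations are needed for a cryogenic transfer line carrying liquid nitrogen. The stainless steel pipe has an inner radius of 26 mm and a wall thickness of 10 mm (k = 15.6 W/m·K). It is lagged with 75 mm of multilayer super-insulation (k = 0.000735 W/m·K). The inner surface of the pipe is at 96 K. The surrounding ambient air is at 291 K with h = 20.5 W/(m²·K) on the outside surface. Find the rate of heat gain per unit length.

Cylindrical conduction, so R = ln(r₂/r₁)/(2πkL) per layer, in series:
R_stainless steel pipe wall = ln(36/26)/(2π×15.6×1) = 0.00332 K/W
R_multilayer super-insulation = ln(111/36)/(2π×0.000735×1) = 243.8 K/W
R_outer film = 1/(h_o·2πr_oL) = 1/(20.5×2π×0.111×1) = 0.06994 K/W
R_total = 243.9 K/W
Q = ΔT/R_total = 195/243.9

q′ ≈ 0.8 W/m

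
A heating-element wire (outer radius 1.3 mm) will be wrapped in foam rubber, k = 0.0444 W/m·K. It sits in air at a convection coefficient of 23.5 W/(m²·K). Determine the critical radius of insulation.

r_cr ≈ 1.89 mm

For a cylinder r_cr = k/h = 0.0444/23.5
r_cr = 1.89 mm; since the bare radius (1.3 mm) is below r_cr, adding a thin layer of insulation will *increase* heat loss.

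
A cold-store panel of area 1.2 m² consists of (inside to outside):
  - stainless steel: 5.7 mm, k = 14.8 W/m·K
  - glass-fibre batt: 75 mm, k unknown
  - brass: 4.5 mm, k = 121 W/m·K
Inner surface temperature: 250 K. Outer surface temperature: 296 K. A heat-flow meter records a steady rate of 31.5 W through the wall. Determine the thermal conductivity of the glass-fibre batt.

k ≈ 0.0428 W/(m·K)

Thermal resistances in series:
R_stainless steel = L/(kA) = 0.0057/(14.8×1.2) = 3.209×10^-4 K/W
R_brass = L/(kA) = 0.0045/(121×1.2) = 3.099×10^-5 K/W
Sum of known resistances R_other = 3.519×10^-4 K/W
Total R = ΔT/Q = 46/31.5 = 1.46 K/W
R_glass-fibre batt = R_total − R_other = 1.46 K/W
k = L/(R·A) = 0.075/(1.46×1.2)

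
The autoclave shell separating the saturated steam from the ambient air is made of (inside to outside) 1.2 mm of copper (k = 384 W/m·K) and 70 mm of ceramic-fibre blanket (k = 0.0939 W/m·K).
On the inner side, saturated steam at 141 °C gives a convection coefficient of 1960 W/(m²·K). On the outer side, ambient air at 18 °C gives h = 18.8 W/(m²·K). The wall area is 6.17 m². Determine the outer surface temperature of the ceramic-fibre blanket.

Series thermal resistances:
R_inner film = 1/(h_i·A) = 1/(1960×6.17) = 8.269×10^-5 K/W
R_copper = L/(kA) = 0.0012/(384×6.17) = 5.065×10^-7 K/W
R_ceramic-fibre blanket = L/(kA) = 0.07/(0.0939×6.17) = 0.1208 K/W
R_outer film = 1/(h_o·A) = 1/(18.8×6.17) = 0.008621 K/W
R_total = 0.1295 K/W;  Q = ΔT/R_total = 123/0.1295 = 949.6 W
T_interface = T_inner − Q·ΣR(inner→interface) = 141 − 950×0.1209

T ≈ 26.2 °C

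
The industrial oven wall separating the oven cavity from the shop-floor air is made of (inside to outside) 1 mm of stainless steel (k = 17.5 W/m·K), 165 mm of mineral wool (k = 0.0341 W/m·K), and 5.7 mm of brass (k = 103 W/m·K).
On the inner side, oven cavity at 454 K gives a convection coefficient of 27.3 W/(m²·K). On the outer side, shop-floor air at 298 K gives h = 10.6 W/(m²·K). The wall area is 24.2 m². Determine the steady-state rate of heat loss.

Model the wall as resistances in series:
R_inner film = 1/(h_i·A) = 1/(27.3×24.2) = 0.001514 K/W
R_stainless steel = L/(kA) = 0.001/(17.5×24.2) = 2.361×10^-6 K/W
R_mineral wool = L/(kA) = 0.165/(0.0341×24.2) = 0.1999 K/W
R_brass = L/(kA) = 0.0057/(103×24.2) = 2.287×10^-6 K/W
R_outer film = 1/(h_o·A) = 1/(10.6×24.2) = 0.003898 K/W
R_total = 0.2054 K/W
Q = ΔT / R_total = 156 / 0.2054

Q ≈ 760 W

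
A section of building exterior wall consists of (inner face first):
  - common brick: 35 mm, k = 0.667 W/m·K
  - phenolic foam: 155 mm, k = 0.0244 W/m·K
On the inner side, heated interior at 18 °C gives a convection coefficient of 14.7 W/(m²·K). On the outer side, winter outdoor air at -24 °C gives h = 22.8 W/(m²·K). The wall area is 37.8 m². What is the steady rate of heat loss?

Q ≈ 244 W

Using the resistance-network approach (series):
R_inner film = 1/(h_i·A) = 1/(14.7×37.8) = 0.0018 K/W
R_common brick = L/(kA) = 0.035/(0.667×37.8) = 0.001388 K/W
R_phenolic foam = L/(kA) = 0.155/(0.0244×37.8) = 0.1681 K/W
R_outer film = 1/(h_o·A) = 1/(22.8×37.8) = 0.00116 K/W
R_total = 0.1724 K/W
Q = ΔT / R_total = 42 / 0.1724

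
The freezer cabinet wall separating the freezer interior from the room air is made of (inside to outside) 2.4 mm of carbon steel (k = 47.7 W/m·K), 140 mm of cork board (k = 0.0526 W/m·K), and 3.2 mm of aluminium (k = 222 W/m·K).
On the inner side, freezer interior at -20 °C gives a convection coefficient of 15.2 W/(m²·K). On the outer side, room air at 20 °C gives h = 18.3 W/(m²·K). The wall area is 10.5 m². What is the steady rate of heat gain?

Q ≈ 151 W

Model the wall as resistances in series:
R_inner film = 1/(h_i·A) = 1/(15.2×10.5) = 0.006266 K/W
R_carbon steel = L/(kA) = 0.0024/(47.7×10.5) = 4.792×10^-6 K/W
R_cork board = L/(kA) = 0.14/(0.0526×10.5) = 0.2535 K/W
R_aluminium = L/(kA) = 0.0032/(222×10.5) = 1.373×10^-6 K/W
R_outer film = 1/(h_o·A) = 1/(18.3×10.5) = 0.005204 K/W
R_total = 0.265 K/W
Q = ΔT / R_total = 40 / 0.265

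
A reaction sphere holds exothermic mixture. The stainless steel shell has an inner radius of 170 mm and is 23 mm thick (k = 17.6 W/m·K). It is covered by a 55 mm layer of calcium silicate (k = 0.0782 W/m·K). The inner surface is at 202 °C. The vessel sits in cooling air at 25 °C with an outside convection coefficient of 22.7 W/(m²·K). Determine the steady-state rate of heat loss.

Q ≈ 144 W

For a spherical shell R = (1/r₁ − 1/r₂)/(4πk); film R = 1/(h·4πr²). In series:
R_stainless steel shell = (1/0.17 − 1/0.193)/(4π×17.6) = 0.00317 K/W
R_calcium silicate = (1/0.193 − 1/0.248)/(4π×0.0782) = 1.169 K/W
R_outer film = 1/(h·4πr_o²) = 1/(22.7×4π×0.248²) = 0.057 K/W
R_total = 1.229 K/W
Q = ΔT/R_total = 177/1.229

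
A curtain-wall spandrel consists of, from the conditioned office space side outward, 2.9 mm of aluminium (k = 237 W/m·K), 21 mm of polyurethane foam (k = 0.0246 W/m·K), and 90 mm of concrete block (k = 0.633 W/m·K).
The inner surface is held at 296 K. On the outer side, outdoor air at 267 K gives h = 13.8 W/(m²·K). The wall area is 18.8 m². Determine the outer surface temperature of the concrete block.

Treating each layer as a thermal resistance in series:
R_aluminium = L/(kA) = 0.0029/(237×18.8) = 6.509×10^-7 K/W
R_polyurethane foam = L/(kA) = 0.021/(0.0246×18.8) = 0.04541 K/W
R_concrete block = L/(kA) = 0.09/(0.633×18.8) = 0.007563 K/W
R_outer film = 1/(h_o·A) = 1/(13.8×18.8) = 0.003854 K/W
R_total = 0.05683 K/W;  Q = ΔT/R_total = 29/0.05683 = 510.3 W
T_interface = T_inner − Q·ΣR(inner→interface) = 296 − 510×0.05297

T ≈ 269 K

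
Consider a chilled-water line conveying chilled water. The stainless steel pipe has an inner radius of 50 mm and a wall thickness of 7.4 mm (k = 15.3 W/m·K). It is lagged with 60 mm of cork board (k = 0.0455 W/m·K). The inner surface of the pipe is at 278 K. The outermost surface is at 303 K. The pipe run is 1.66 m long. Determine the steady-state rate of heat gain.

Q ≈ 16.6 W

Cylindrical conduction, so R = ln(r₂/r₁)/(2πkL) per layer, in series:
R_stainless steel pipe wall = ln(57.4/50)/(2π×15.3×1.66) = 8.649×10^-4 K/W
R_cork board = ln(117.4/57.4)/(2π×0.0455×1.66) = 1.508 K/W
R_total = 1.509 K/W
Q = ΔT/R_total = 25/1.509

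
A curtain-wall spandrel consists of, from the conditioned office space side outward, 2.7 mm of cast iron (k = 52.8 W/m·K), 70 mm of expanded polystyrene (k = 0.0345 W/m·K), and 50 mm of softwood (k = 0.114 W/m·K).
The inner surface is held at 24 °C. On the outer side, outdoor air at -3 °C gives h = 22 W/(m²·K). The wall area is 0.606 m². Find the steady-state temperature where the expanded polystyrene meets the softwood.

Treating each layer as a thermal resistance in series:
R_cast iron = L/(kA) = 0.0027/(52.8×0.606) = 8.438×10^-5 K/W
R_expanded polystyrene = L/(kA) = 0.07/(0.0345×0.606) = 3.348 K/W
R_softwood = L/(kA) = 0.05/(0.114×0.606) = 0.7238 K/W
R_outer film = 1/(h_o·A) = 1/(22×0.606) = 0.07501 K/W
R_total = 4.147 K/W;  Q = ΔT/R_total = 27/4.147 = 6.511 W
T_interface = T_inner − Q·ΣR(inner→interface) = 24 − 6.51×3.348

T ≈ 2.2 °C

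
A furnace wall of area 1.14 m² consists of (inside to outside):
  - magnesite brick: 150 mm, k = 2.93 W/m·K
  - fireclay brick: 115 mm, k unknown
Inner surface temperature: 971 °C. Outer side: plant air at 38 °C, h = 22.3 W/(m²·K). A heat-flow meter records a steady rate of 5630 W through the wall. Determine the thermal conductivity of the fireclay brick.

k ≈ 1.24 W/(m·K)

Series thermal resistances:
R_magnesite brick = L/(kA) = 0.15/(2.93×1.14) = 0.04491 K/W
R_outer film = 1/(h_o·A) = 1/(22.3×1.14) = 0.03934 K/W
Sum of known resistances R_other = 0.08424 K/W
Total R = ΔT/Q = 933/5630 = 0.1657 K/W
R_fireclay brick = R_total − R_other = 0.08148 K/W
k = L/(R·A) = 0.115/(0.08148×1.14)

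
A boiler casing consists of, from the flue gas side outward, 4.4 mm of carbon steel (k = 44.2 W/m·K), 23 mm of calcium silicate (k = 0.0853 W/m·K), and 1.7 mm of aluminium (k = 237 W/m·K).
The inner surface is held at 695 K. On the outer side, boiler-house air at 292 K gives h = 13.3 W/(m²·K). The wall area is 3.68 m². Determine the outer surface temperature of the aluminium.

T ≈ 380 K

Using the resistance-network approach (series):
R_carbon steel = L/(kA) = 0.0044/(44.2×3.68) = 2.705×10^-5 K/W
R_calcium silicate = L/(kA) = 0.023/(0.0853×3.68) = 0.07327 K/W
R_aluminium = L/(kA) = 0.0017/(237×3.68) = 1.949×10^-6 K/W
R_outer film = 1/(h_o·A) = 1/(13.3×3.68) = 0.02043 K/W
R_total = 0.09373 K/W;  Q = ΔT/R_total = 403/0.09373 = 4300 W
T_interface = T_inner − Q·ΣR(inner→interface) = 695 − 4300×0.0733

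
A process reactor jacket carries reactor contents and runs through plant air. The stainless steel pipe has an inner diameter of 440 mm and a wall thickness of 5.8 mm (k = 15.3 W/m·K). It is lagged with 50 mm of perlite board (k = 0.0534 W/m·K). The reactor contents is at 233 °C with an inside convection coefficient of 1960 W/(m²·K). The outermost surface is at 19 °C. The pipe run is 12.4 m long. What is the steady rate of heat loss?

Q ≈ 4450 W

Per-layer cylindrical resistances, series-summed:
R_inner film = 1/(h_i·2πr₁L) = 1/(1960×2π×0.22×12.4) = 2.977×10^-5 K/W
R_stainless steel pipe wall = ln(225.8/220)/(2π×15.3×12.4) = 2.183×10^-5 K/W
R_perlite board = ln(275.8/225.8)/(2π×0.0534×12.4) = 0.04808 K/W
R_total = 0.04813 K/W
Q = ΔT/R_total = 214/0.04813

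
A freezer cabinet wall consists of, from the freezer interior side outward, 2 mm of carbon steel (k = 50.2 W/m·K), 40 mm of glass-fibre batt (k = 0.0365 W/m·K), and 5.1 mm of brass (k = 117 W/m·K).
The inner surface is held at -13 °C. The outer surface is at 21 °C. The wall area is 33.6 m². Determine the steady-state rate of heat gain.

Treating each layer as a thermal resistance in series:
R_carbon steel = L/(kA) = 0.002/(50.2×33.6) = 1.186×10^-6 K/W
R_glass-fibre batt = L/(kA) = 0.04/(0.0365×33.6) = 0.03262 K/W
R_brass = L/(kA) = 0.0051/(117×33.6) = 1.297×10^-6 K/W
R_total = 0.03262 K/W
Q = ΔT / R_total = 34 / 0.03262

Q ≈ 1040 W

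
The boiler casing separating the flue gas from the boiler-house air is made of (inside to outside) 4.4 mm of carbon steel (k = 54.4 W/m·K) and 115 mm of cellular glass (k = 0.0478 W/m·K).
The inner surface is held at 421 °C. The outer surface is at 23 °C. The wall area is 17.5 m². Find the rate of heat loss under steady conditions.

Q ≈ 2890 W

Using the resistance-network approach (series):
R_carbon steel = L/(kA) = 0.0044/(54.4×17.5) = 4.622×10^-6 K/W
R_cellular glass = L/(kA) = 0.115/(0.0478×17.5) = 0.1375 K/W
R_total = 0.1375 K/W
Q = ΔT / R_total = 398 / 0.1375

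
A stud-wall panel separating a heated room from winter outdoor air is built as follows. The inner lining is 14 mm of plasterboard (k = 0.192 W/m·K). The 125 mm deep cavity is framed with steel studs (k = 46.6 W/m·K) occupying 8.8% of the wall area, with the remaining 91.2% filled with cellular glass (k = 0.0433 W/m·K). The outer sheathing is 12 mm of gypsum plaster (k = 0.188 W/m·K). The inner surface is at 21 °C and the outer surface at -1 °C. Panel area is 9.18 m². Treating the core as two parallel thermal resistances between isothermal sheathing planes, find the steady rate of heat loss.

Q ≈ 1210 W

Sheathing layers in series; stud and cavity paths in parallel between them.
R_inner = 0.014/(0.192×9.18) = 0.007943 K/W
R_stud  = 0.125/(46.6×0.088×9.18) = 0.00332 K/W
R_cav   = 0.125/(0.0433×0.912×9.18) = 0.3448 K/W
1/R_core = 1/R_stud + 1/R_cav → R_core = 0.003289 K/W
R_outer = 0.012/(0.188×9.18) = 0.006953 K/W
R_total = 0.01818 K/W
Q = ΔT/R_total = 22/0.01818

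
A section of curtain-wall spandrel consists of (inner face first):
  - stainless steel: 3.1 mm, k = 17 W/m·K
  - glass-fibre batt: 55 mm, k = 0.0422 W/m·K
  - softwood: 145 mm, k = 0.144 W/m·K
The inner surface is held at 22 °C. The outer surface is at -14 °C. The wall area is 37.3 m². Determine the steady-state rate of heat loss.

Q ≈ 581 W

Treating each layer as a thermal resistance in series:
R_stainless steel = L/(kA) = 0.0031/(17×37.3) = 4.889×10^-6 K/W
R_glass-fibre batt = L/(kA) = 0.055/(0.0422×37.3) = 0.03494 K/W
R_softwood = L/(kA) = 0.145/(0.144×37.3) = 0.027 K/W
R_total = 0.06194 K/W
Q = ΔT / R_total = 36 / 0.06194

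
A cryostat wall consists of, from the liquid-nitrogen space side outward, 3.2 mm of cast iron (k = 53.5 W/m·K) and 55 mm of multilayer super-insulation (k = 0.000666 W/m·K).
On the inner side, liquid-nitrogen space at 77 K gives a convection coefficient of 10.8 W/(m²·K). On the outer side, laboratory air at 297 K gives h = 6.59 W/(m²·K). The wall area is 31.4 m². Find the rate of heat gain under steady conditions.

Q ≈ 83.4 W

Thermal resistances in series:
R_inner film = 1/(h_i·A) = 1/(10.8×31.4) = 0.002949 K/W
R_cast iron = L/(kA) = 0.0032/(53.5×31.4) = 1.905×10^-6 K/W
R_multilayer super-insulation = L/(kA) = 0.055/(0.000666×31.4) = 2.63 K/W
R_outer film = 1/(h_o·A) = 1/(6.59×31.4) = 0.004833 K/W
R_total = 2.638 K/W
Q = ΔT / R_total = 220 / 2.638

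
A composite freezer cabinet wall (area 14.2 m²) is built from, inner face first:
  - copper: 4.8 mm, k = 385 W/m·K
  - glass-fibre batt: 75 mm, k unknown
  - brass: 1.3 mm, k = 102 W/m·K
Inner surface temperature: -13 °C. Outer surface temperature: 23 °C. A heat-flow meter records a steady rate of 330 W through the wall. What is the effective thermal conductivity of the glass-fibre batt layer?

k ≈ 0.0484 W/(m·K)

Using the resistance-network approach (series):
R_copper = L/(kA) = 0.0048/(385×14.2) = 8.78×10^-7 K/W
R_brass = L/(kA) = 0.0013/(102×14.2) = 8.975×10^-7 K/W
Sum of known resistances R_other = 1.776×10^-6 K/W
Total R = ΔT/Q = 36/330 = 0.1091 K/W
R_glass-fibre batt = R_total − R_other = 0.1091 K/W
k = L/(R·A) = 0.075/(0.1091×14.2)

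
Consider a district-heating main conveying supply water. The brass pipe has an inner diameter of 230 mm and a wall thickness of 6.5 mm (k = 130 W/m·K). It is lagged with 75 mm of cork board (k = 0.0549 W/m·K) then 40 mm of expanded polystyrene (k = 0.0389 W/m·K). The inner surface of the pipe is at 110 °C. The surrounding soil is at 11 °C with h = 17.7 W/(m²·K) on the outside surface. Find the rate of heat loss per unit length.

q′ ≈ 45.2 W/m

For a radial system each layer contributes R = ln(r_out/r_in)/(2πkL); films add R = 1/(hA).
R_brass pipe wall = ln(121.5/115)/(2π×130×1) = 6.731×10^-5 K/W
R_cork board = ln(196.5/121.5)/(2π×0.0549×1) = 1.394 K/W
R_expanded polystyrene = ln(236.5/196.5)/(2π×0.0389×1) = 0.7581 K/W
R_outer film = 1/(h_o·2πr_oL) = 1/(17.7×2π×0.2365×1) = 0.03802 K/W
R_total = 2.19 K/W
Q = ΔT/R_total = 99/2.19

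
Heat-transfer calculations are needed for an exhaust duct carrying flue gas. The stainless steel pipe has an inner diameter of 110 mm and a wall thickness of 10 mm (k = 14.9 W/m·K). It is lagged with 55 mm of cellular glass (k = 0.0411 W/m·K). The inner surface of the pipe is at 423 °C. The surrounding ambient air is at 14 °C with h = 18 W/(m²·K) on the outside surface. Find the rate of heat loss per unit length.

Treating each annulus and film as a series resistance:
R_stainless steel pipe wall = ln(65/55)/(2π×14.9×1) = 0.001784 K/W
R_cellular glass = ln(120/65)/(2π×0.0411×1) = 2.374 K/W
R_outer film = 1/(h_o·2πr_oL) = 1/(18×2π×0.12×1) = 0.07368 K/W
R_total = 2.45 K/W
Q = ΔT/R_total = 409/2.45

q′ ≈ 167 W/m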